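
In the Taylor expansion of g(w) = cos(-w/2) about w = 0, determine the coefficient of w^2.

Use the known series and substitute for the argument.
g(0) = 1
g′(0) = 0
g′′(0) = -1/4
So c_2 = g′′(0)/2! = -1/8.

-1/8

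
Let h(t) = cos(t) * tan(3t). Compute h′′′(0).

Multiply the two series term by term and collect like powers.
The coefficient of t^3 in the expansion is 15/2, so h′′′(0) = 3! * (15/2) = 45.

45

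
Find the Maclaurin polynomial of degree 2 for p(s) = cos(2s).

1 - 2*s^2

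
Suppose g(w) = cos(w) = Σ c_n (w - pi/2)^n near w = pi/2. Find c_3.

Use the known series and substitute for the argument.
g(pi/2) = 0
g′(pi/2) = -1
g′′(pi/2) = 0
g′′′(pi/2) = 1

1/6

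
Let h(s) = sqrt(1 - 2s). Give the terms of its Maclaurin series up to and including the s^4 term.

Differentiate repeatedly and evaluate at the center.
h(0) = 1
h′(0) = -1
h′′(0) = -1
h′′′(0) = -3
h^(4)(0) = -15

-5*s^4/8 - s^3/2 - s^2/2 - s + 1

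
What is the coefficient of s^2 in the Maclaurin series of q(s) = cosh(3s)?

Use the known series and substitute for the argument.

9/2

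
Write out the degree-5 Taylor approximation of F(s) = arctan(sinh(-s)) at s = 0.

-s^5/24 + s^3/6 - s

Plug the Maclaurin series of the inner function into that of the outer and collect terms.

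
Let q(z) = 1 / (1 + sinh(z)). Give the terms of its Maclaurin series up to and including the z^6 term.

Use the geometric series for the reciprocal, then substitute.
q(0) = 1
q′(0) = -1
q′′(0) = 2
q′′′(0) = -7
q^(4)(0) = 32
q^(5)(0) = -181
q^(6)(0) = 1232

77*z^6/45 - 181*z^5/120 + 4*z^4/3 - 7*z^3/6 + z^2 - z + 1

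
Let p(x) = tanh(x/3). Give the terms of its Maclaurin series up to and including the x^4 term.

-x^3/81 + x/3

Apply the Taylor formula c_k = f^(k)(a)/k!.
p(0) = 0
p′(0) = 1/3
p′′(0) = 0
p′′′(0) = -2/27
p^(4)(0) = 0
The Taylor polynomial is Σ p^(k)(0)/k! · x^k.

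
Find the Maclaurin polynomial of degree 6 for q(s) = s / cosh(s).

Write the quotient as an unknown series and match coefficients against numerator = denominator · series.

5*s^5/24 - s^3/2 + s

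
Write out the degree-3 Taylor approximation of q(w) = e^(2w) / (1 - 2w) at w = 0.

64*w^3/3 + 10*w^2 + 4*w + 1

Expand each factor separately, then convolve coefficients.
[w^0] = 1;  [w^1] = 4;  [w^2] = 10;  [w^3] = 64/3.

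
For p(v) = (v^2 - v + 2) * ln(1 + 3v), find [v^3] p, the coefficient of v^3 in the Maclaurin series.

Distribute the polynomial across the series and collect like powers.
[v^0] = 0;  [v^1] = 6;  [v^2] = -12;  [v^3] = 51/2.

51/2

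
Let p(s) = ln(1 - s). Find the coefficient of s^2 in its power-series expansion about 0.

-1/2

[s^0] = 0;  [s^1] = -1;  [s^2] = -1/2.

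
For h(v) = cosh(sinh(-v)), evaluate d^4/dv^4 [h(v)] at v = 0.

5

Plug the Maclaurin series of the inner function into that of the outer and collect terms.
The coefficient of v^4 in the expansion is 5/24, so h^(4)(0) = 4! * (5/24) = 5.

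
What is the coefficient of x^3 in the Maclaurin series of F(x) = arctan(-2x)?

[x^0] = 0;  [x^1] = -2;  [x^2] = 0;  [x^3] = 8/3.

8/3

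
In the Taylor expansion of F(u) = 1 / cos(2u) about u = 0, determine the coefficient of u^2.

Write the quotient as an unknown series and match coefficients against numerator = denominator · series.
F(0) = 1
F′(0) = 0
F′′(0) = 4
So c_2 = F′′(0)/2! = 2.

2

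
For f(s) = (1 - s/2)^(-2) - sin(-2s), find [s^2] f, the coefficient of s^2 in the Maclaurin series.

Combine the two series term by term.

3/4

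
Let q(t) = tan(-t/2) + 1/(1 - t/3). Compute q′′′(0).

-1/36

Add the two expansions coefficient-wise.
The coefficient of t^3 in the expansion is -1/216, so q′′′(0) = 3! * (-1/216) = -1/36.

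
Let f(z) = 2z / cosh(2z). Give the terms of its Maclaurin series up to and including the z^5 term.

20*z^5/3 - 4*z^3 + 2*z

Invert the denominator's series and multiply.
f(0) = 0
f′(0) = 2
f′′(0) = 0
f′′′(0) = -24
f^(4)(0) = 0
f^(5)(0) = 800
Dividing each by k! gives the coefficients c_0, ..., c_5.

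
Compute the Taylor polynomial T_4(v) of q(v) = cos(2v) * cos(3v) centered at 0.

Multiply the two series term by term and collect like powers.
q(0) = 1
q′(0) = 0
q′′(0) = -13
q′′′(0) = 0
q^(4)(0) = 313
Dividing each by k! gives the coefficients c_0, ..., c_4.

313*v^4/24 - 13*v^2/2 + 1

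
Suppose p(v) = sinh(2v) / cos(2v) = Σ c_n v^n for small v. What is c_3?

16/3

Invert the denominator's series and multiply.
p(0) = 0
p′(0) = 2
p′′(0) = 0
p′′′(0) = 32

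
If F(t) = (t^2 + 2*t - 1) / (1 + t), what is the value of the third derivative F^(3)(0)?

12

Shift and add copies of the series according to the polynomial's terms.
The coefficient of t^3 in the expansion is 2, so F′′′(0) = 3! * (2) = 12.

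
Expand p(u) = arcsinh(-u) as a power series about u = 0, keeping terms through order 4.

u^3/6 - u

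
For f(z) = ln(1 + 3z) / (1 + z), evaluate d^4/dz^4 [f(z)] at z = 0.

Take the Cauchy product of the two expansions.
From the series, [z^4] f = -147/4; multiply by 4! = 24 to get -882.

-882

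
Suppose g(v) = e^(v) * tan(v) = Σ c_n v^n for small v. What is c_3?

Multiply the two series term by term and collect like powers.
g(0) = 0
g′(0) = 1
g′′(0) = 2
g′′′(0) = 5

5/6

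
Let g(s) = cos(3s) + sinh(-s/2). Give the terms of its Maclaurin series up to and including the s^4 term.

27*s^4/8 - s^3/48 - 9*s^2/2 - s/2 + 1

Combine the two series term by term.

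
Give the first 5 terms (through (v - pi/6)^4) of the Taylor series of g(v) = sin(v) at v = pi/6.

(v - pi/6)^4/48 - sqrt(3)*(v - pi/6)^3/12 - (v - pi/6)^2/4 + sqrt(3)*(v - pi/6)/2 + 1/2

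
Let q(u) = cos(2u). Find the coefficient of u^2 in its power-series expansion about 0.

-2

[u^0] = 1;  [u^1] = 0;  [u^2] = -2.
So c_2 = q′′(0)/2! = -2.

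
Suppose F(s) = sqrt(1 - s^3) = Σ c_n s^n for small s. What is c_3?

[s^0] = 1;  [s^1] = 0;  [s^2] = 0;  [s^3] = -1/2.

-1/2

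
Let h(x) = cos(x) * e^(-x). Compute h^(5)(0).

Take the Cauchy product of the two expansions.
From the series, [x^5] h = 1/30; multiply by 5! = 120 to get 4.

4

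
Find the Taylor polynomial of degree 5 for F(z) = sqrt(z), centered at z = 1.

7*(z - 1)^5/256 - 5*(z - 1)^4/128 + (z - 1)^3/16 - (z - 1)^2/8 + (z - 1)/2 + 1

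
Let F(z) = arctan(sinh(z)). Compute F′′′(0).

Substitute the inner expansion into the outer series and collect powers.
The coefficient of z^3 in the expansion is -1/6, so F′′′(0) = 3! * (-1/6) = -1.

-1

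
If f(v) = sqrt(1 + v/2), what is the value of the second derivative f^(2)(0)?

-1/16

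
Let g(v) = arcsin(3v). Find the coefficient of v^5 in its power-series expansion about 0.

g(0) = 0
g′(0) = 3
g′′(0) = 0
g′′′(0) = 27
g^(4)(0) = 0
g^(5)(0) = 2187
The Taylor polynomial is Σ g^(k)(0)/k! · v^k.

729/40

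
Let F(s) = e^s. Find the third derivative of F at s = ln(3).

3

From the series, [(s - ln(3))^3] F = 1/2; multiply by 3! = 6 to get 3.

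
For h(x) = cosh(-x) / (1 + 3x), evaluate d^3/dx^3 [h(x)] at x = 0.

-171

Take the Cauchy product of the two expansions.
From the series, [x^3] h = -57/2; multiply by 3! = 6 to get -171.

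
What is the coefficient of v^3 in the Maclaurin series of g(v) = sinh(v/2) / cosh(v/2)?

-1/24

Write the quotient as an unknown series and match coefficients against numerator = denominator · series.
[v^0] = 0;  [v^1] = 1/2;  [v^2] = 0;  [v^3] = -1/24.
So c_3 = g′′′(0)/3! = -1/24.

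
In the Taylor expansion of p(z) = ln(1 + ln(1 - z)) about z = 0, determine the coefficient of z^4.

Substitute the inner expansion into the outer series and collect powers.
[z^0] = 0;  [z^1] = -1;  [z^2] = -1;  [z^3] = -7/6;  [z^4] = -35/24.

-35/24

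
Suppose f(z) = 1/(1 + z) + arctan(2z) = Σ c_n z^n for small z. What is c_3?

Add the two expansions coefficient-wise.
f(0) = 1
f′(0) = 1
f′′(0) = 2
f′′′(0) = -22

-11/3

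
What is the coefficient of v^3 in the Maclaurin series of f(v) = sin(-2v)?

4/3

Differentiate repeatedly and evaluate at the center.
f(0) = 0
f′(0) = -2
f′′(0) = 0
f′′′(0) = 8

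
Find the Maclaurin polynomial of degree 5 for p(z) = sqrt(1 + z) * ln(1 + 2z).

3709*z^5/960 - 55*z^4/24 + 17*z^3/12 - z^2 + 2*z

Expand each factor separately, then convolve coefficients.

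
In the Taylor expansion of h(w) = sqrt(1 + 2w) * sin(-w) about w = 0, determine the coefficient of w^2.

-1

Write out both Maclaurin series and multiply, keeping only the needed powers.
[w^0] = 0;  [w^1] = -1;  [w^2] = -1.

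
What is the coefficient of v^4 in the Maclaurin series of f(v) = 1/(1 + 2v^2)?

4

f(0) = 1
f′(0) = 0
f′′(0) = -4
f′′′(0) = 0
f^(4)(0) = 96
So c_4 = f^(4)(0)/4! = 4.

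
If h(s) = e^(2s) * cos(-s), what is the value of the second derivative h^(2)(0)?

Multiply the two series term by term and collect like powers.
From the series, [s^2] h = 3/2; multiply by 2! = 2 to get 3.

3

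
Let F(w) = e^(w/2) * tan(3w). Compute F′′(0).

3

Write out both Maclaurin series and multiply, keeping only the needed powers.
The coefficient of w^2 in the expansion is 3/2, so F′′(0) = 2! * (3/2) = 3.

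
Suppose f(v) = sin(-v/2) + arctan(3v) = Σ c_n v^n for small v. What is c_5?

Expand each term separately and add.
f(0) = 0
f′(0) = 5/2
f′′(0) = 0
f′′′(0) = -431/8
f^(4)(0) = 0
f^(5)(0) = 186623/32

186623/3840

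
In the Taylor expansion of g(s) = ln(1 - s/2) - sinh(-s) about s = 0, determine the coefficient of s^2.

-1/8

Combine the two series term by term.
g(0) = 0
g′(0) = 1/2
g′′(0) = -1/4
So c_2 = g′′(0)/2! = -1/8.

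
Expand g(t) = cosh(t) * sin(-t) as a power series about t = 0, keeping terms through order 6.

Expand each factor separately, then convolve coefficients.
[t^0] = 0;  [t^1] = -1;  [t^2] = 0;  [t^3] = -1/3;  [t^4] = 0;  [t^5] = 1/30;  [t^6] = 0.

t^5/30 - t^3/3 - t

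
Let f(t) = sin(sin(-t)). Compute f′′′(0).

Compose series: expand the inner function first, then feed it into the outer expansion.
The coefficient of t^3 in the expansion is 1/3, so f′′′(0) = 3! * (1/3) = 2.

2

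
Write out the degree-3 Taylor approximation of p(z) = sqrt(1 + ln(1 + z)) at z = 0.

17*z^3/48 - 3*z^2/8 + z/2 + 1

Let u equal the inner series; expand the outer function in u and truncate.
p(0) = 1
p′(0) = 1/2
p′′(0) = -3/4
p′′′(0) = 17/8
Then c_k = p^(k)(0)/k! gives each Taylor coefficient.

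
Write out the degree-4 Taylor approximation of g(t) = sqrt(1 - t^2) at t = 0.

g(0) = 1
g′(0) = 0
g′′(0) = -1
g′′′(0) = 0
g^(4)(0) = -3
The Taylor polynomial is Σ g^(k)(0)/k! · t^k.

-t^4/8 - t^2/2 + 1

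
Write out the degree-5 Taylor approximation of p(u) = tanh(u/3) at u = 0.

2*u^5/3645 - u^3/81 + u/3

[u^0] = 0;  [u^1] = 1/3;  [u^2] = 0;  [u^3] = -1/81;  [u^4] = 0;  [u^5] = 2/3645.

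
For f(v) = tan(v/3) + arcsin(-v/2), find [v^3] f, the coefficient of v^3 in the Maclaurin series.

Combine the two series term by term.
f(0) = 0
f′(0) = -1/6
f′′(0) = 0
f′′′(0) = -11/216

-11/1296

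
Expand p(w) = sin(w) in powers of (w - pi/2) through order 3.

1 - (w - pi/2)^2/2

Differentiate repeatedly and evaluate at the center.
p(pi/2) = 1
p′(pi/2) = 0
p′′(pi/2) = -1
p′′′(pi/2) = 0
Dividing each by k! gives the coefficients c_0, ..., c_3.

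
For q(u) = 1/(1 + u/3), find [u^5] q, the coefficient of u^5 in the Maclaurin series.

-1/243

q(0) = 1
q′(0) = -1/3
q′′(0) = 2/9
q′′′(0) = -2/9
q^(4)(0) = 8/27
q^(5)(0) = -40/81
So c_5 = q^(5)(0)/5! = -1/243.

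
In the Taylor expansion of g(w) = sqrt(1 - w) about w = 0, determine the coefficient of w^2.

Compute the successive derivatives at the expansion point and divide by k!.
g(0) = 1
g′(0) = -1/2
g′′(0) = -1/4
The Taylor polynomial is Σ g^(k)(0)/k! · w^k.

-1/8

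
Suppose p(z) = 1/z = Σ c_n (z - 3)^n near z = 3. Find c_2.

p(3) = 1/3
p′(3) = -1/9
p′′(3) = 2/27

1/27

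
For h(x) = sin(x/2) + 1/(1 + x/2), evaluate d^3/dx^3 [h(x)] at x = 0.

-7/8

Add the two expansions coefficient-wise.
The coefficient of x^3 in the expansion is -7/48, so h′′′(0) = 3! * (-7/48) = -7/8.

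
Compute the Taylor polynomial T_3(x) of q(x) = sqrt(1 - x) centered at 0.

-x^3/16 - x^2/8 - x/2 + 1

q(0) = 1
q′(0) = -1/2
q′′(0) = -1/4
q′′′(0) = -3/8
The Taylor polynomial is Σ q^(k)(0)/k! · x^k.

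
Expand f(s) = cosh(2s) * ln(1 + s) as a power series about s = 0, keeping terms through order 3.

7*s^3/3 - s^2/2 + s

Take the Cauchy product of the two expansions.
f(0) = 0
f′(0) = 1
f′′(0) = -1
f′′′(0) = 14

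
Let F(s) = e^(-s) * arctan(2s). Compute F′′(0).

Write out both Maclaurin series and multiply, keeping only the needed powers.
From the series, [s^2] F = -2; multiply by 2! = 2 to get -4.

-4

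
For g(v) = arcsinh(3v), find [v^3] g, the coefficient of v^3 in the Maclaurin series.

-9/2

g(0) = 0
g′(0) = 3
g′′(0) = 0
g′′′(0) = -27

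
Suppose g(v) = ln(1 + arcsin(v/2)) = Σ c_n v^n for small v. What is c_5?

53/3840

Substitute the inner expansion into the outer series and collect powers.
[v^0] = 0;  [v^1] = 1/2;  [v^2] = -1/8;  [v^3] = 1/16;  [v^4] = -5/192;  [v^5] = 53/3840.
So c_5 = g^(5)(0)/5! = 53/3840.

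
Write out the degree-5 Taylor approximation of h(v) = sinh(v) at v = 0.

v^5/120 + v^3/6 + v

[v^0] = 0;  [v^1] = 1;  [v^2] = 0;  [v^3] = 1/6;  [v^4] = 0;  [v^5] = 1/120.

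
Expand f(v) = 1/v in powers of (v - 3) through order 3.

[(v - 3)^0] = 1/3;  [(v - 3)^1] = -1/9;  [(v - 3)^2] = 1/27;  [(v - 3)^3] = -1/81.

-(v - 3)^3/81 + (v - 3)^2/27 - (v - 3)/9 + 1/3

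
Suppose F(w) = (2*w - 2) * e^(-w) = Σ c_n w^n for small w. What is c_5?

Distribute the polynomial across the series and collect like powers.
F(0) = -2
F′(0) = 4
F′′(0) = -6
F′′′(0) = 8
F^(4)(0) = -10
F^(5)(0) = 12
So c_5 = F^(5)(0)/5! = 1/10.

1/10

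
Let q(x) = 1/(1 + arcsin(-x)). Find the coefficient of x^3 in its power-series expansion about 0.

Compose series: expand the inner function first, then feed it into the outer expansion.
q(0) = 1
q′(0) = 1
q′′(0) = 2
q′′′(0) = 7
So c_3 = q′′′(0)/3! = 7/6.

7/6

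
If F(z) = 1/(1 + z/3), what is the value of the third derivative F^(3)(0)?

The coefficient of z^3 in the expansion is -1/27, so F′′′(0) = 3! * (-1/27) = -2/9.

-2/9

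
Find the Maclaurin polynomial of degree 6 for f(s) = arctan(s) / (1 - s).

Expand 1/(denominator) as a geometric series and multiply by the numerator's series.
f(0) = 0
f′(0) = 1
f′′(0) = 2
f′′′(0) = 4
f^(4)(0) = 16
f^(5)(0) = 104
f^(6)(0) = 624
The Taylor polynomial is Σ f^(k)(0)/k! · s^k.

13*s^6/15 + 13*s^5/15 + 2*s^4/3 + 2*s^3/3 + s^2 + s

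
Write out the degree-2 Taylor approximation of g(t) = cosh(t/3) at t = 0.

[t^0] = 1;  [t^1] = 0;  [t^2] = 1/18.

t^2/18 + 1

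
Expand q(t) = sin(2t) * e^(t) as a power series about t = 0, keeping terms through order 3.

Write out both Maclaurin series and multiply, keeping only the needed powers.
[t^0] = 0;  [t^1] = 2;  [t^2] = 2;  [t^3] = -1/3.

-t^3/3 + 2*t^2 + 2*t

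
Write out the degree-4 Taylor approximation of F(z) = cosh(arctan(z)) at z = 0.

Let u equal the inner series; expand the outer function in u and truncate.
[z^0] = 1;  [z^1] = 0;  [z^2] = 1/2;  [z^3] = 0;  [z^4] = -7/24.

-7*z^4/24 + z^2/2 + 1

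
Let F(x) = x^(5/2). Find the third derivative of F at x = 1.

15/8

The coefficient of (x - 1)^3 in the expansion is 5/16, so F′′′(1) = 3! * (5/16) = 15/8.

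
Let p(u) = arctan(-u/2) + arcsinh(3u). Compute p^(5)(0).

Expand each term separately and add.
The coefficient of u^5 in the expansion is 583/32, so p^(5)(0) = 5! * (583/32) = 8745/4.

8745/4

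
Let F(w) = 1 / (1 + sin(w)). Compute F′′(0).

2

Use the geometric series for the reciprocal, then substitute.
From the series, [w^2] F = 1; multiply by 2! = 2 to get 2.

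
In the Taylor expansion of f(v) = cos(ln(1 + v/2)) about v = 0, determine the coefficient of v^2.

-1/8

Let u equal the inner series; expand the outer function in u and truncate.
f(0) = 1
f′(0) = 0
f′′(0) = -1/4
The Taylor polynomial is Σ f^(k)(0)/k! · v^k.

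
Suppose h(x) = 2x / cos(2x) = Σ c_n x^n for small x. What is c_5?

20/3

Divide the numerator series by the denominator series (power-series long division).
h(0) = 0
h′(0) = 2
h′′(0) = 0
h′′′(0) = 24
h^(4)(0) = 0
h^(5)(0) = 800
Dividing each by k! gives the coefficients c_0, ..., c_5.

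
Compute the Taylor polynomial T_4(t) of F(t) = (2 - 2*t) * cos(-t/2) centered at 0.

t^4/192 + t^3/4 - t^2/4 - 2*t + 2

Distribute the polynomial across the series and collect like powers.
F(0) = 2
F′(0) = -2
F′′(0) = -1/2
F′′′(0) = 3/2
F^(4)(0) = 1/8
The Taylor polynomial is Σ F^(k)(0)/k! · t^k.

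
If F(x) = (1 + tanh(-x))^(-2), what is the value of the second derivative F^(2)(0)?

6

Plug the Maclaurin series of the inner function into that of the outer and collect terms.
From the series, [x^2] F = 3; multiply by 2! = 2 to get 6.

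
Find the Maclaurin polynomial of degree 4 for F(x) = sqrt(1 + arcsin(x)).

-31*x^4/384 + 7*x^3/48 - x^2/8 + x/2 + 1

Compose series: expand the inner function first, then feed it into the outer expansion.
F(0) = 1
F′(0) = 1/2
F′′(0) = -1/4
F′′′(0) = 7/8
F^(4)(0) = -31/16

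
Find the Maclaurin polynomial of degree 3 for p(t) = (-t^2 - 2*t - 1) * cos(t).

t^3 - t^2/2 - 2*t - 1

Distribute the polynomial across the series and collect like powers.
p(0) = -1
p′(0) = -2
p′′(0) = -1
p′′′(0) = 6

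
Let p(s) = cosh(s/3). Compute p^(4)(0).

1/81

Compute the successive derivatives at the expansion point and divide by k!.
The coefficient of s^4 in the expansion is 1/1944, so p^(4)(0) = 4! * (1/1944) = 1/81.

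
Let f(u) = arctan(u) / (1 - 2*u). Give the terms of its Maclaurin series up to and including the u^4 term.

22*u^4/3 + 11*u^3/3 + 2*u^2 + u

Use 1/(1 - r) = Σ r^k on the denominator, then take the Cauchy product.
f(0) = 0
f′(0) = 1
f′′(0) = 4
f′′′(0) = 22
f^(4)(0) = 176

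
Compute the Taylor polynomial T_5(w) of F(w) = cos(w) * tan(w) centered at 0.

Take the Cauchy product of the two expansions.

w^5/120 - w^3/6 + w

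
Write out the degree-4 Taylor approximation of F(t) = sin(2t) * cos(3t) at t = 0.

Write out both Maclaurin series and multiply, keeping only the needed powers.
F(0) = 0
F′(0) = 2
F′′(0) = 0
F′′′(0) = -62
F^(4)(0) = 0

-31*t^3/3 + 2*t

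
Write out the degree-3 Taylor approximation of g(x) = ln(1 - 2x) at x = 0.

Compute the successive derivatives at the expansion point and divide by k!.
g(0) = 0
g′(0) = -2
g′′(0) = -4
g′′′(0) = -16
Then c_k = g^(k)(0)/k! gives each Taylor coefficient.

-8*x^3/3 - 2*x^2 - 2*x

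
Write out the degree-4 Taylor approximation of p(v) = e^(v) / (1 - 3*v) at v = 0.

2713*v^4/24 + 113*v^3/3 + 25*v^2/2 + 4*v + 1

Multiply the numerator's expansion by the denominator's geometric series.
[v^0] = 1;  [v^1] = 4;  [v^2] = 25/2;  [v^3] = 113/3;  [v^4] = 2713/24.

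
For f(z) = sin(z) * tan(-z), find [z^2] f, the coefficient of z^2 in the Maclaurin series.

-1

Take the Cauchy product of the two expansions.
f(0) = 0
f′(0) = 0
f′′(0) = -2
So c_2 = f′′(0)/2! = -1.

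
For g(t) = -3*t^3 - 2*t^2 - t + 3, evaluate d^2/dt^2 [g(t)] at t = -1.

The coefficient of (t + 1)^2 in the expansion is 7, so g′′(-1) = 2! * (7) = 14.

14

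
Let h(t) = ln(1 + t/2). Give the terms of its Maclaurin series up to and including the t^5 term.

[t^0] = 0;  [t^1] = 1/2;  [t^2] = -1/8;  [t^3] = 1/24;  [t^4] = -1/64;  [t^5] = 1/160.

t^5/160 - t^4/64 + t^3/24 - t^2/8 + t/2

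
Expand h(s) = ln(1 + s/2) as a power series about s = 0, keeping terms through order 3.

s^3/24 - s^2/8 + s/2

[s^0] = 0;  [s^1] = 1/2;  [s^2] = -1/8;  [s^3] = 1/24.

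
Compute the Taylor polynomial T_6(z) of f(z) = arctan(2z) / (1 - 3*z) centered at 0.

Multiply the numerator's expansion by the denominator's geometric series.
f(0) = 0
f′(0) = 2
f′′(0) = 12
f′′′(0) = 92
f^(4)(0) = 1104
f^(5)(0) = 17328
f^(6)(0) = 311904
The Taylor polynomial is Σ f^(k)(0)/k! · z^k.

2166*z^6/5 + 722*z^5/5 + 46*z^4 + 46*z^3/3 + 6*z^2 + 2*z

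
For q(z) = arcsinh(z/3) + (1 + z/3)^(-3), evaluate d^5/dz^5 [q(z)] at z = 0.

Add the two expansions coefficient-wise.
The coefficient of z^5 in the expansion is -31/360, so q^(5)(0) = 5! * (-31/360) = -31/3.

-31/3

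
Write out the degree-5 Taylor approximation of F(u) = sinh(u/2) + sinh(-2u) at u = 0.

-341*u^5/1280 - 21*u^3/16 - 3*u/2

Expand each term separately and add.
F(0) = 0
F′(0) = -3/2
F′′(0) = 0
F′′′(0) = -63/8
F^(4)(0) = 0
F^(5)(0) = -1023/32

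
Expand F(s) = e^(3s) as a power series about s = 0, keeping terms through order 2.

Compute the successive derivatives at the expansion point and divide by k!.
F(0) = 1
F′(0) = 3
F′′(0) = 9

9*s^2/2 + 3*s + 1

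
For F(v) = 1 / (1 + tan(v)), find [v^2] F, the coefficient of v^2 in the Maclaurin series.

Write 1/(1+u) = 1 - u + u^2 - u^3 + ... and substitute the series for u.
F(0) = 1
F′(0) = -1
F′′(0) = 2

1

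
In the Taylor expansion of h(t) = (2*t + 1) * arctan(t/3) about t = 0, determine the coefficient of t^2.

Multiply each power in the prefactor through the base expansion.
h(0) = 0
h′(0) = 1/3
h′′(0) = 4/3
So c_2 = h′′(0)/2! = 2/3.

2/3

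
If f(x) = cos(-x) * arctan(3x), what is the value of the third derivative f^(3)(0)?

-63

Take the Cauchy product of the two expansions.
From the series, [x^3] f = -21/2; multiply by 3! = 6 to get -63.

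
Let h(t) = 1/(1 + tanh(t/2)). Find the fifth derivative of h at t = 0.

Plug the Maclaurin series of the inner function into that of the outer and collect terms.
From the series, [t^5] h = -1/240; multiply by 5! = 120 to get -1/2.

-1/2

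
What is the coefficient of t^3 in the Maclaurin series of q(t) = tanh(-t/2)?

1/24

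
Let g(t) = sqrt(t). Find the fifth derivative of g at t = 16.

105/8388608

Apply the Taylor formula c_k = f^(k)(a)/k!.
The coefficient of (t - 16)^5 in the expansion is 7/67108864, so g^(5)(16) = 5! * (7/67108864) = 105/8388608.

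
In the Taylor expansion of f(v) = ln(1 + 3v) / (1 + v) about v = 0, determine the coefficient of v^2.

-15/2

Expand each factor separately, then convolve coefficients.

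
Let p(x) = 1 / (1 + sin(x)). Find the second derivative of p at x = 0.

2

Expand as Σ (-1)^k u^k with u equal to the inner function's series.
From the series, [x^2] p = 1; multiply by 2! = 2 to get 2.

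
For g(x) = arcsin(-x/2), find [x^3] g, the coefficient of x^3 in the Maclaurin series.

g(0) = 0
g′(0) = -1/2
g′′(0) = 0
g′′′(0) = -1/8
Then c_k = g^(k)(0)/k! gives each Taylor coefficient.

-1/48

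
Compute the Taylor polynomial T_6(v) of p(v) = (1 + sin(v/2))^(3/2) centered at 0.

121*v^6/983040 + 41*v^5/40960 - 13*v^4/2048 - 5*v^3/128 + 3*v^2/32 + 3*v/4 + 1

Plug the Maclaurin series of the inner function into that of the outer and collect terms.
p(0) = 1
p′(0) = 3/4
p′′(0) = 3/16
p′′′(0) = -15/64
p^(4)(0) = -39/256
p^(5)(0) = 123/1024
p^(6)(0) = 363/4096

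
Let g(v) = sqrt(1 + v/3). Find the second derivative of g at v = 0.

From the series, [v^2] g = -1/72; multiply by 2! = 2 to get -1/36.

-1/36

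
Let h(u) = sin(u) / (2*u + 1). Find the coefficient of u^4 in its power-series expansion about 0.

-23/3

Use 1/(1 - r) = Σ r^k on the denominator, then take the Cauchy product.
h(0) = 0
h′(0) = 1
h′′(0) = -4
h′′′(0) = 23
h^(4)(0) = -184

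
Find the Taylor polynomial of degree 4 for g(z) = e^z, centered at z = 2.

(z - 2)^4*e^(2)/24 + (z - 2)^3*e^(2)/6 + (z - 2)^2*e^(2)/2 + (z - 2)*e^(2) + e^(2)

Compute the successive derivatives at the expansion point and divide by k!.
g(2) = e^(2)
g′(2) = e^(2)
g′′(2) = e^(2)
g′′′(2) = e^(2)
g^(4)(2) = e^(2)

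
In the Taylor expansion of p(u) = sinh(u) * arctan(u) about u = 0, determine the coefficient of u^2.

1

Expand each factor separately, then convolve coefficients.
[u^0] = 0;  [u^1] = 0;  [u^2] = 1.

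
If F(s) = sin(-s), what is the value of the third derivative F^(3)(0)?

1

Compute the successive derivatives at the expansion point and divide by k!.
The coefficient of s^3 in the expansion is 1/6, so F′′′(0) = 3! * (1/6) = 1.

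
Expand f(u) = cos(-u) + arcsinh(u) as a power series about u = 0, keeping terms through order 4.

Combine the two series term by term.

u^4/24 - u^3/6 - u^2/2 + u + 1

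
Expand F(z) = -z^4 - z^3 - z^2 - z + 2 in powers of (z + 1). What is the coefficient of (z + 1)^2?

-4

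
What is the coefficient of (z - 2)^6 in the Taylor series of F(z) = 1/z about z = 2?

1/128

Use the known series and substitute for the argument.
F(2) = 1/2
F′(2) = -1/4
F′′(2) = 1/4
F′′′(2) = -3/8
F^(4)(2) = 3/4
F^(5)(2) = -15/8
F^(6)(2) = 45/8
Dividing each by k! gives the coefficients c_0, ..., c_6.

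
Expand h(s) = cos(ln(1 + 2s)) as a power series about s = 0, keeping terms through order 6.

Let u equal the inner series; expand the outer function in u and truncate.
h(0) = 1
h′(0) = 0
h′′(0) = -4
h′′′(0) = 24
h^(4)(0) = -160
h^(5)(0) = 1280
h^(6)(0) = -12160

-152*s^6/9 + 32*s^5/3 - 20*s^4/3 + 4*s^3 - 2*s^2 + 1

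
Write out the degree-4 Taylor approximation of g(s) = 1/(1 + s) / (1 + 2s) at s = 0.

31*s^4 - 15*s^3 + 7*s^2 - 3*s + 1

Multiply the two series term by term and collect like powers.
g(0) = 1
g′(0) = -3
g′′(0) = 14
g′′′(0) = -90
g^(4)(0) = 744
The Taylor polynomial is Σ g^(k)(0)/k! · s^k.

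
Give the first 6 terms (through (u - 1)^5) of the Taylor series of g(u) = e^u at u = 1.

g(1) = e
g′(1) = e
g′′(1) = e
g′′′(1) = e
g^(4)(1) = e
g^(5)(1) = e
The Taylor polynomial is Σ g^(k)(1)/k! · (u - 1)^k.

e*(u - 1)^5/120 + e*(u - 1)^4/24 + e*(u - 1)^3/6 + e*(u - 1)^2/2 + e*(u - 1) + e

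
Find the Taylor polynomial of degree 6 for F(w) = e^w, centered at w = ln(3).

[(w - ln(3))^0] = 3;  [(w - ln(3))^1] = 3;  [(w - ln(3))^2] = 3/2;  [(w - ln(3))^3] = 1/2;  [(w - ln(3))^4] = 1/8;  [(w - ln(3))^5] = 1/40;  [(w - ln(3))^6] = 1/240.

(w - ln(3))^6/240 + (w - ln(3))^5/40 + (w - ln(3))^4/8 + (w - ln(3))^3/2 + 3*(w - ln(3))^2/2 + 3*(w - ln(3)) + 3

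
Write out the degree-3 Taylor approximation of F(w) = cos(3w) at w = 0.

[w^0] = 1;  [w^1] = 0;  [w^2] = -9/2;  [w^3] = 0.

1 - 9*w^2/2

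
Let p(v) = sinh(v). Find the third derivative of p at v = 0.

From the series, [v^3] p = 1/6; multiply by 3! = 6 to get 1.

1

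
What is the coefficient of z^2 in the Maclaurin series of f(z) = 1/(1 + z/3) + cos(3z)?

-79/18

Add the two expansions coefficient-wise.
f(0) = 2
f′(0) = -1/3
f′′(0) = -79/9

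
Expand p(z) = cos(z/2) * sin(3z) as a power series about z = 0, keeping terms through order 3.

-39*z^3/8 + 3*z

Write out both Maclaurin series and multiply, keeping only the needed powers.
p(0) = 0
p′(0) = 3
p′′(0) = 0
p′′′(0) = -117/4
The Taylor polynomial is Σ p^(k)(0)/k! · z^k.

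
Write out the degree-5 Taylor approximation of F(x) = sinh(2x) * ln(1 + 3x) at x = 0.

-93*x^5/2 + 22*x^4 - 9*x^3 + 6*x^2

Write out both Maclaurin series and multiply, keeping only the needed powers.
F(0) = 0
F′(0) = 0
F′′(0) = 12
F′′′(0) = -54
F^(4)(0) = 528
F^(5)(0) = -5580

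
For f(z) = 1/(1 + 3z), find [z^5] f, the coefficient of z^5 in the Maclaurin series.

-243

Use the known series and substitute for the argument.
f(0) = 1
f′(0) = -3
f′′(0) = 18
f′′′(0) = -162
f^(4)(0) = 1944
f^(5)(0) = -29160
Dividing each by k! gives the coefficients c_0, ..., c_5.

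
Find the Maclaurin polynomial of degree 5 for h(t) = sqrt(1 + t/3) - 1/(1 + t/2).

Add the two expansions coefficient-wise.
[t^0] = 0;  [t^1] = 2/3;  [t^2] = -19/72;  [t^3] = 55/432;  [t^4] = -653/10368;  [t^5] = 1951/62208.

1951*t^5/62208 - 653*t^4/10368 + 55*t^3/432 - 19*t^2/72 + 2*t/3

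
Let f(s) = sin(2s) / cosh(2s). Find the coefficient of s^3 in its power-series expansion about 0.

Write the quotient as an unknown series and match coefficients against numerator = denominator · series.
[s^0] = 0;  [s^1] = 2;  [s^2] = 0;  [s^3] = -16/3.

-16/3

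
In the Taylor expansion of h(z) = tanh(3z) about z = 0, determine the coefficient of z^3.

-9

Use the known series and substitute for the argument.
h(0) = 0
h′(0) = 3
h′′(0) = 0
h′′′(0) = -54
Dividing each by k! gives the coefficients c_0, ..., c_3.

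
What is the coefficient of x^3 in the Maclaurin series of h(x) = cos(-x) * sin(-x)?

Expand each factor separately, then convolve coefficients.
[x^0] = 0;  [x^1] = -1;  [x^2] = 0;  [x^3] = 2/3.

2/3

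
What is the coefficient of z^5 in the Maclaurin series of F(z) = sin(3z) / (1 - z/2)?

Take the Cauchy product of the two expansions.
F(0) = 0
F′(0) = 3
F′′(0) = 3
F′′′(0) = -45/2
F^(4)(0) = -45
F^(5)(0) = 261/2
Dividing each by k! gives the coefficients c_0, ..., c_5.

87/80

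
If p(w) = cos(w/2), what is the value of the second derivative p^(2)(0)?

-1/4

The coefficient of w^2 in the expansion is -1/8, so p′′(0) = 2! * (-1/8) = -1/4.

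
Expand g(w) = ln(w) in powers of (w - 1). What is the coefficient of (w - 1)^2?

-1/2

g(1) = 0
g′(1) = 1
g′′(1) = -1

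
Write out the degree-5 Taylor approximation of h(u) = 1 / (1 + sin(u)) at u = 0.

Expand as Σ (-1)^k u^k with u equal to the inner function's series.
h(0) = 1
h′(0) = -1
h′′(0) = 2
h′′′(0) = -5
h^(4)(0) = 16
h^(5)(0) = -61

-61*u^5/120 + 2*u^4/3 - 5*u^3/6 + u^2 - u + 1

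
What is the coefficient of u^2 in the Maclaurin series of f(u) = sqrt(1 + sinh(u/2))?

Plug the Maclaurin series of the inner function into that of the outer and collect terms.

-1/32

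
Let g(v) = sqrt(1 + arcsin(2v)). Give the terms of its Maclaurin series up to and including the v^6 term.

Let u equal the inner series; expand the outer function in u and truncate.
g(0) = 1
g′(0) = 1
g′′(0) = -1
g′′′(0) = 7
g^(4)(0) = -31
g^(5)(0) = 369
g^(6)(0) = -3169

-3169*v^6/720 + 123*v^5/40 - 31*v^4/24 + 7*v^3/6 - v^2/2 + v + 1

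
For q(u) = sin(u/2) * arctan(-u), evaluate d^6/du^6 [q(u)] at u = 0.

-1235/16

Multiply the two series term by term and collect like powers.
The coefficient of u^6 in the expansion is -247/2304, so q^(6)(0) = 6! * (-247/2304) = -1235/16.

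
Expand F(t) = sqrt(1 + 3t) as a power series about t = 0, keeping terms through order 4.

F(0) = 1
F′(0) = 3/2
F′′(0) = -9/4
F′′′(0) = 81/8
F^(4)(0) = -1215/16

-405*t^4/128 + 27*t^3/16 - 9*t^2/8 + 3*t/2 + 1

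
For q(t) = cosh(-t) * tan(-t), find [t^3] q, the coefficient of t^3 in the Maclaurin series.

-5/6

Write out both Maclaurin series and multiply, keeping only the needed powers.
[t^0] = 0;  [t^1] = -1;  [t^2] = 0;  [t^3] = -5/6.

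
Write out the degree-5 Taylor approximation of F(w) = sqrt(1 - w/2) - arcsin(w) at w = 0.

-3107*w^5/40960 - 5*w^4/2048 - 67*w^3/384 - w^2/32 - 5*w/4 + 1

Combine the two series term by term.
[w^0] = 1;  [w^1] = -5/4;  [w^2] = -1/32;  [w^3] = -67/384;  [w^4] = -5/2048;  [w^5] = -3107/40960.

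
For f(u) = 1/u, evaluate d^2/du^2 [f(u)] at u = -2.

Compute the successive derivatives at the expansion point and divide by k!.
From the series, [(u + 2)^2] f = -1/8; multiply by 2! = 2 to get -1/4.

-1/4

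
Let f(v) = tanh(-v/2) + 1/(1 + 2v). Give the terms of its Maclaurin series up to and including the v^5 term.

-7681*v^5/240 + 16*v^4 - 191*v^3/24 + 4*v^2 - 5*v/2 + 1

Add the two expansions coefficient-wise.
[v^0] = 1;  [v^1] = -5/2;  [v^2] = 4;  [v^3] = -191/24;  [v^4] = 16;  [v^5] = -7681/240.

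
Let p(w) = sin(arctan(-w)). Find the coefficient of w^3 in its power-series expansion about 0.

Compose series: expand the inner function first, then feed it into the outer expansion.
So c_3 = p′′′(0)/3! = 1/2.

1/2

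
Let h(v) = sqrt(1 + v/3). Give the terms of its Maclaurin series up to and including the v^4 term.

-5*v^4/10368 + v^3/432 - v^2/72 + v/6 + 1

Use the known series and substitute for the argument.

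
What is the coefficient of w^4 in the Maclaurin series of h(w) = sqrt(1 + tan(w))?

Substitute the inner expansion into the outer series and collect powers.
h(0) = 1
h′(0) = 1/2
h′′(0) = -1/4
h′′′(0) = 11/8
h^(4)(0) = -47/16

-47/384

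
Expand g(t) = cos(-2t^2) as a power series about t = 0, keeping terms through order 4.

1 - 2*t^4

g(0) = 1
g′(0) = 0
g′′(0) = 0
g′′′(0) = 0
g^(4)(0) = -48
Dividing each by k! gives the coefficients c_0, ..., c_4.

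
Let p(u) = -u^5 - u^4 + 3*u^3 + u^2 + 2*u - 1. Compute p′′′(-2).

-174

The coefficient of (u + 2)^3 in the expansion is -29, so p′′′(-2) = 3! * (-29) = -174.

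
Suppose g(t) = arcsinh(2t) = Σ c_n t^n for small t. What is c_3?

-4/3

Apply the Taylor formula c_k = f^(k)(a)/k!.
g(0) = 0
g′(0) = 2
g′′(0) = 0
g′′′(0) = -8
So c_3 = g′′′(0)/3! = -4/3.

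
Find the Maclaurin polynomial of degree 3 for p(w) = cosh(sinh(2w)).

2*w^2 + 1

Let u equal the inner series; expand the outer function in u and truncate.
[w^0] = 1;  [w^1] = 0;  [w^2] = 2;  [w^3] = 0.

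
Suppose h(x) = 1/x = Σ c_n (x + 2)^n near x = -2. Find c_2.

-1/8

Compute the successive derivatives at the expansion point and divide by k!.
h(-2) = -1/2
h′(-2) = -1/4
h′′(-2) = -1/4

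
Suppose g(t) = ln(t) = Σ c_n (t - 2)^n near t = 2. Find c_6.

-1/384

Compute the successive derivatives at the expansion point and divide by k!.
g(2) = ln(2)
g′(2) = 1/2
g′′(2) = -1/4
g′′′(2) = 1/4
g^(4)(2) = -3/8
g^(5)(2) = 3/4
g^(6)(2) = -15/8
The Taylor polynomial is Σ g^(k)(2)/k! · (t - 2)^k.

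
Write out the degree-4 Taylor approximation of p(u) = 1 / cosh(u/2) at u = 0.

Write the quotient as an unknown series and match coefficients against numerator = denominator · series.
[u^0] = 1;  [u^1] = 0;  [u^2] = -1/8;  [u^3] = 0;  [u^4] = 5/384.

5*u^4/384 - u^2/8 + 1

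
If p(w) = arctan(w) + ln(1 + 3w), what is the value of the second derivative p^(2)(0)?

Expand each term separately and add.
The coefficient of w^2 in the expansion is -9/2, so p′′(0) = 2! * (-9/2) = -9.

-9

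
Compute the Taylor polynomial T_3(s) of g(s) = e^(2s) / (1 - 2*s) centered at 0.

64*s^3/3 + 10*s^2 + 4*s + 1

Multiply the numerator's expansion by the denominator's geometric series.
g(0) = 1
g′(0) = 4
g′′(0) = 20
g′′′(0) = 128
The Taylor polynomial is Σ g^(k)(0)/k! · s^k.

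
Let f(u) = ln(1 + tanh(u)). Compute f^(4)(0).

Compose series: expand the inner function first, then feed it into the outer expansion.
The coefficient of u^4 in the expansion is 1/12, so f^(4)(0) = 4! * (1/12) = 2.

2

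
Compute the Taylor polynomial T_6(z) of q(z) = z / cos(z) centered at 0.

5*z^5/24 + z^3/2 + z

Write the quotient as an unknown series and match coefficients against numerator = denominator · series.
q(0) = 0
q′(0) = 1
q′′(0) = 0
q′′′(0) = 3
q^(4)(0) = 0
q^(5)(0) = 25
q^(6)(0) = 0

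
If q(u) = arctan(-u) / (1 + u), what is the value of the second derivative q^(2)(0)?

2

Take the Cauchy product of the two expansions.
From the series, [u^2] q = 1; multiply by 2! = 2 to get 2.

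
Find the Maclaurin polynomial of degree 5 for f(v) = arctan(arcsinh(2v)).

212*v^5/15 - 4*v^3 + 2*v

Let u equal the inner series; expand the outer function in u and truncate.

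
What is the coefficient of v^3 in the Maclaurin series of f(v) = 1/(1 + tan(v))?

Plug the Maclaurin series of the inner function into that of the outer and collect terms.
[v^0] = 1;  [v^1] = -1;  [v^2] = 1;  [v^3] = -4/3.

-4/3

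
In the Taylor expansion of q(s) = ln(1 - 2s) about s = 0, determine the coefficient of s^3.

[s^0] = 0;  [s^1] = -2;  [s^2] = -2;  [s^3] = -8/3.

-8/3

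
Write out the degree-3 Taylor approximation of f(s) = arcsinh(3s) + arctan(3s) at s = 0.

Add the two expansions coefficient-wise.
f(0) = 0
f′(0) = 6
f′′(0) = 0
f′′′(0) = -81

-27*s^3/2 + 6*s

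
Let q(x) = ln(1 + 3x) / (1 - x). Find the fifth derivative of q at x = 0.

4302

Expand each factor separately, then convolve coefficients.
From the series, [x^5] q = 717/20; multiply by 5! = 120 to get 4302.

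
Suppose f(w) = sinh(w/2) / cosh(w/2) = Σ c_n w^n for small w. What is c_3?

-1/24

Divide the numerator series by the denominator series (power-series long division).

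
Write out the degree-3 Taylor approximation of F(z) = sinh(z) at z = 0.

z^3/6 + z

Compute the successive derivatives at the expansion point and divide by k!.
[z^0] = 0;  [z^1] = 1;  [z^2] = 0;  [z^3] = 1/6.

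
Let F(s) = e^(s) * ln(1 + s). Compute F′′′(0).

2

Write out both Maclaurin series and multiply, keeping only the needed powers.
The coefficient of s^3 in the expansion is 1/3, so F′′′(0) = 3! * (1/3) = 2.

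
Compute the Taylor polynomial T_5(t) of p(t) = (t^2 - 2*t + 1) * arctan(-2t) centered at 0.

Multiply each power in the prefactor through the base expansion.
[t^0] = 0;  [t^1] = -2;  [t^2] = 4;  [t^3] = 2/3;  [t^4] = -16/3;  [t^5] = -56/15.

-56*t^5/15 - 16*t^4/3 + 2*t^3/3 + 4*t^2 - 2*t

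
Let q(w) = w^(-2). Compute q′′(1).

The coefficient of (w - 1)^2 in the expansion is 3, so q′′(1) = 2! * (3) = 6.

6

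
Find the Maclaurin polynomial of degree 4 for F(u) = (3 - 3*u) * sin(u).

u^4/2 - u^3/2 - 3*u^2 + 3*u

Distribute the polynomial across the series and collect like powers.
[u^0] = 0;  [u^1] = 3;  [u^2] = -3;  [u^3] = -1/2;  [u^4] = 1/2.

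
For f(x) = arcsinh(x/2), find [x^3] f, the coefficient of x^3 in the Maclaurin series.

Differentiate repeatedly and evaluate at the center.
[x^0] = 0;  [x^1] = 1/2;  [x^2] = 0;  [x^3] = -1/48.

-1/48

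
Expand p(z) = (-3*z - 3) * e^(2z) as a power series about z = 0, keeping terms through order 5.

-14*z^5/5 - 6*z^4 - 10*z^3 - 12*z^2 - 9*z - 3

Shift and add copies of the series according to the polynomial's terms.
[z^0] = -3;  [z^1] = -9;  [z^2] = -12;  [z^3] = -10;  [z^4] = -6;  [z^5] = -14/5.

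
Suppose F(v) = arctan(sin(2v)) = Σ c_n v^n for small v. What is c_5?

Compose series: expand the inner function first, then feed it into the outer expansion.
F(0) = 0
F′(0) = 2
F′′(0) = 0
F′′′(0) = -24
F^(4)(0) = 0
F^(5)(0) = 1440

12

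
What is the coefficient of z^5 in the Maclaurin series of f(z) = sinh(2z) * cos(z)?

-19/60

Multiply the two series term by term and collect like powers.
f(0) = 0
f′(0) = 2
f′′(0) = 0
f′′′(0) = 2
f^(4)(0) = 0
f^(5)(0) = -38
Dividing each by k! gives the coefficients c_0, ..., c_5.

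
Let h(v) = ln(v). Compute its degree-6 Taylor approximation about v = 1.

-(v - 1)^6/6 + (v - 1)^5/5 - (v - 1)^4/4 + (v - 1)^3/3 - (v - 1)^2/2 + (v - 1)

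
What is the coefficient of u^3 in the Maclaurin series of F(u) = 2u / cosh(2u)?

Write the quotient as an unknown series and match coefficients against numerator = denominator · series.
F(0) = 0
F′(0) = 2
F′′(0) = 0
F′′′(0) = -24

-4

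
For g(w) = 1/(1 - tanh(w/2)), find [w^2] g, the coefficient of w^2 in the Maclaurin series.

Plug the Maclaurin series of the inner function into that of the outer and collect terms.
g(0) = 1
g′(0) = 1/2
g′′(0) = 1/2
So c_2 = g′′(0)/2! = 1/4.

1/4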